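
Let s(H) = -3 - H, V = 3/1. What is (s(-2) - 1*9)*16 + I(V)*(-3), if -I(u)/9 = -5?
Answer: -295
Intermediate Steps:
V = 3 (V = 3*1 = 3)
I(u) = 45 (I(u) = -9*(-5) = 45)
(s(-2) - 1*9)*16 + I(V)*(-3) = ((-3 - 1*(-2)) - 1*9)*16 + 45*(-3) = ((-3 + 2) - 9)*16 - 135 = (-1 - 9)*16 - 135 = -10*16 - 135 = -160 - 135 = -295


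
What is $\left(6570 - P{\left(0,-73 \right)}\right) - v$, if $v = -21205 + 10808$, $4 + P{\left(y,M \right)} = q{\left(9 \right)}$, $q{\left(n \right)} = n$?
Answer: $16962$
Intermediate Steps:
$P{\left(y,M \right)} = 5$ ($P{\left(y,M \right)} = -4 + 9 = 5$)
$v = -10397$
$\left(6570 - P{\left(0,-73 \right)}\right) - v = \left(6570 - 5\right) - -10397 = \left(6570 - 5\right) + 10397 = 6565 + 10397 = 16962$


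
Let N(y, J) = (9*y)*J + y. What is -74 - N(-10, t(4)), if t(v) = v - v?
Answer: -64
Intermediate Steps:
t(v) = 0
N(y, J) = y + 9*J*y (N(y, J) = 9*J*y + y = y + 9*J*y)
-74 - N(-10, t(4)) = -74 - (-10)*(1 + 9*0) = -74 - (-10)*(1 + 0) = -74 - (-10) = -74 - 1*(-10) = -74 + 10 = -64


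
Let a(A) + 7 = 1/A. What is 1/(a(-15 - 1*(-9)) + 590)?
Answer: 6/3497 ≈ 0.0017158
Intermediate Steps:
a(A) = -7 + 1/A
1/(a(-15 - 1*(-9)) + 590) = 1/((-7 + 1/(-15 - 1*(-9))) + 590) = 1/((-7 + 1/(-15 + 9)) + 590) = 1/((-7 + 1/(-6)) + 590) = 1/((-7 - ⅙) + 590) = 1/(-43/6 + 590) = 1/(3497/6) = 6/3497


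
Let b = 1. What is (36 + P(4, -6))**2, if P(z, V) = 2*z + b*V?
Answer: 1444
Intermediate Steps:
P(z, V) = V + 2*z (P(z, V) = 2*z + 1*V = 2*z + V = V + 2*z)
(36 + P(4, -6))**2 = (36 + (-6 + 2*4))**2 = (36 + (-6 + 8))**2 = (36 + 2)**2 = 38**2 = 1444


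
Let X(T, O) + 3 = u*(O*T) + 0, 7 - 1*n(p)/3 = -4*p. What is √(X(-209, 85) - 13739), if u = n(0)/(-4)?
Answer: √318097/2 ≈ 282.00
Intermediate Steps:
n(p) = 21 + 12*p (n(p) = 21 - (-12)*p = 21 + 12*p)
u = -21/4 (u = (21 + 12*0)/(-4) = (21 + 0)*(-¼) = 21*(-¼) = -21/4 ≈ -5.2500)
X(T, O) = -3 - 21*O*T/4 (X(T, O) = -3 + (-21*O*T/4 + 0) = -3 - 21*O*T/4)
√(X(-209, 85) - 13739) = √((-3 - 21/4*85*(-209)) - 13739) = √((-3 + 373065/4) - 13739) = √(373053/4 - 13739) = √(318097/4) = √318097/2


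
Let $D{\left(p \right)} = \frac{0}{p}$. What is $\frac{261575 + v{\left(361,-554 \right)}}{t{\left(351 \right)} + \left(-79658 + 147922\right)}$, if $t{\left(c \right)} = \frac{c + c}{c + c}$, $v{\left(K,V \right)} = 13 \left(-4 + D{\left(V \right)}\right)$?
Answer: $\frac{261523}{68265} \approx 3.831$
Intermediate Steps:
$D{\left(p \right)} = 0$
$v{\left(K,V \right)} = -52$ ($v{\left(K,V \right)} = 13 \left(-4 + 0\right) = 13 \left(-4\right) = -52$)
$t{\left(c \right)} = 1$ ($t{\left(c \right)} = \frac{2 c}{2 c} = 2 c \frac{1}{2 c} = 1$)
$\frac{261575 + v{\left(361,-554 \right)}}{t{\left(351 \right)} + \left(-79658 + 147922\right)} = \frac{261575 - 52}{1 + \left(-79658 + 147922\right)} = \frac{261523}{1 + 68264} = \frac{261523}{68265}$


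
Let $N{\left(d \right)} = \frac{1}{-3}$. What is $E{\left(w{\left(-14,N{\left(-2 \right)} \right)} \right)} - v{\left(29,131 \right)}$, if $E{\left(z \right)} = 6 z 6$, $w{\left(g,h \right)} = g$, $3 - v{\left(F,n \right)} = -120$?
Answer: $-627$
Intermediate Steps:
$v{\left(F,n \right)} = 123$ ($v{\left(F,n \right)} = 3 - -120 = 3 + 120 = 123$)
$N{\left(d \right)} = - \frac{1}{3}$
$E{\left(z \right)} = 36 z$
$E{\left(w{\left(-14,N{\left(-2 \right)} \right)} \right)} - v{\left(29,131 \right)} = 36 \left(-14\right) - 123 = -504 - 123 = -627$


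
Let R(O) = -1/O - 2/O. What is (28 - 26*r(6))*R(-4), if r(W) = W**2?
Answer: -681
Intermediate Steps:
R(O) = -3/O
(28 - 26*r(6))*R(-4) = (28 - 26*6**2)*(-3/(-4)) = (28 - 26*36)*(-3*(-1/4)) = (28 - 936)*(3/4) = -908*3/4 = -681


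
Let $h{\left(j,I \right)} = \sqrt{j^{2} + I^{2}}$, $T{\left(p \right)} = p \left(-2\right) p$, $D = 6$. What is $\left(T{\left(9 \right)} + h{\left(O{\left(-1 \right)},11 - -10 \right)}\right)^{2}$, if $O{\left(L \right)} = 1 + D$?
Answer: $26734 - 2268 \sqrt{10} \approx 19562.0$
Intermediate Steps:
$O{\left(L \right)} = 7$ ($O{\left(L \right)} = 1 + 6 = 7$)
$T{\left(p \right)} = - 2 p^{2}$ ($T{\left(p \right)} = - 2 p p = - 2 p^{2}$)
$h{\left(j,I \right)} = \sqrt{I^{2} + j^{2}}$
$\left(T{\left(9 \right)} + h{\left(O{\left(-1 \right)},11 - -10 \right)}\right)^{2} = \left(- 2 \cdot 9^{2} + \sqrt{\left(11 - -10\right)^{2} + 7^{2}}\right)^{2} = \left(\left(-2\right) 81 + \sqrt{\left(11 + 10\right)^{2} + 49}\right)^{2} = \left(-162 + \sqrt{21^{2} + 49}\right)^{2} = \left(-162 + \sqrt{441 + 49}\right)^{2} = \left(-162 + \sqrt{490}\right)^{2} = \left(-162 + 7 \sqrt{10}\right)^{2}$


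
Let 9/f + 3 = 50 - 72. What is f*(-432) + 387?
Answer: 13563/25 ≈ 542.52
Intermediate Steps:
f = -9/25 (f = 9/(-3 + (50 - 72)) = 9/(-3 - 22) = 9/(-25) = 9*(-1/25) = -9/25 ≈ -0.36000)
f*(-432) + 387 = -9/25*(-432) + 387 = 3888/25 + 387 = 13563/25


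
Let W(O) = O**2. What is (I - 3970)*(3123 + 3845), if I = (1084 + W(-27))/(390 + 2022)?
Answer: -248919502/9 ≈ -2.7658e+7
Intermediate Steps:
I = 1813/2412 (I = (1084 + (-27)**2)/(390 + 2022) = (1084 + 729)/2412 = 1813*(1/2412) = 1813/2412 ≈ 0.75166)
(I - 3970)*(3123 + 3845) = (1813/2412 - 3970)*(3123 + 3845) = -9573827/2412*6968 = -248919502/9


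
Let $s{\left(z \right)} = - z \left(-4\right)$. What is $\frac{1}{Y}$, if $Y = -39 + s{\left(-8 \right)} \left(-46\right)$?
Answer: $\frac{1}{1433} \approx 0.00069784$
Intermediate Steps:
$s{\left(z \right)} = 4 z$
$Y = 1433$ ($Y = -39 + 4 \left(-8\right) \left(-46\right) = -39 - -1472 = -39 + 1472 = 1433$)
$\frac{1}{Y} = \frac{1}{1433}$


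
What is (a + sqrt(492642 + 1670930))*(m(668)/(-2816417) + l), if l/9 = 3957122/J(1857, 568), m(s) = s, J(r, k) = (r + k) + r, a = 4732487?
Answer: 237344038669318750315/6029948797 + 100304148186490*sqrt(540893)/6029948797 ≈ 3.9373e+10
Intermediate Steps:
J(r, k) = k + 2*r (J(r, k) = (k + r) + r = k + 2*r)
l = 17807049/2141 (l = 9*(3957122/(568 + 2*1857)) = 9*(3957122/(568 + 3714)) = 9*(3957122/4282) = 9*(3957122*(1/4282)) = 9*(1978561/2141) = 17807049/2141 ≈ 8317.2)
(a + sqrt(492642 + 1670930))*(m(668)/(-2816417) + l) = (4732487 + sqrt(492642 + 1670930))*(668/(-2816417) + 17807049/2141) = (4732487 + sqrt(2163572))*(668*(-1/2816417) + 17807049/2141) = (4732487 + 2*sqrt(540893))*(-668/2816417 + 17807049/2141) = (4732487 + 2*sqrt(540893))*(50152074093245/6029948797) = 237344038669318750315/6029948797 + 100304148186490*sqrt(540893)/6029948797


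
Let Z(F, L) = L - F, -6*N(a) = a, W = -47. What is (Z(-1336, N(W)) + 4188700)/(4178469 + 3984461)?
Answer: 25140263/48977580 ≈ 0.51330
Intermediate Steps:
N(a) = -a/6
(Z(-1336, N(W)) + 4188700)/(4178469 + 3984461) = ((-⅙*(-47) - 1*(-1336)) + 4188700)/(4178469 + 3984461) = ((47/6 + 1336) + 4188700)/8162930 = (8063/6 + 4188700)*(1/8162930) = (25140263/6)*(1/8162930) = 25140263/48977580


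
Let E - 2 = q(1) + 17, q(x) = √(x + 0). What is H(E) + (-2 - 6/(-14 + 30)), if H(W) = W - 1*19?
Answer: -11/8 ≈ -1.3750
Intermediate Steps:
q(x) = √x
E = 20 (E = 2 + (√1 + 17) = 2 + (1 + 17) = 2 + 18 = 20)
H(W) = -19 + W (H(W) = W - 19 = -19 + W)
H(E) + (-2 - 6/(-14 + 30)) = (-19 + 20) + (-2 - 6/(-14 + 30)) = 1 + (-2 - 6/16) = 1 + (-2 + (1/16)*(-6)) = 1 + (-2 - 3/8) = 1 - 19/8 = -11/8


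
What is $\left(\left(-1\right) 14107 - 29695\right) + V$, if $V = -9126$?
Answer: $-52928$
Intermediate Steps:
$\left(\left(-1\right) 14107 - 29695\right) + V = \left(\left(-1\right) 14107 - 29695\right) - 9126 = \left(-14107 - 29695\right) - 9126 = -43802 - 9126 = -52928$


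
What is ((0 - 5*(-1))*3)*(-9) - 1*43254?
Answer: -43389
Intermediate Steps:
((0 - 5*(-1))*3)*(-9) - 1*43254 = ((0 + 5)*3)*(-9) - 43254 = (5*3)*(-9) - 43254 = 15*(-9) - 43254 = -135 - 43254 = -43389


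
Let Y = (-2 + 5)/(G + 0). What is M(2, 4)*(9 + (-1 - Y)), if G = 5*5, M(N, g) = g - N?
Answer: 394/25 ≈ 15.760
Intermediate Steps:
G = 25
Y = 3/25 (Y = (-2 + 5)/(25 + 0) = 3/25 ≈ 0.12000)
M(2, 4)*(9 + (-1 - Y)) = (4 - 1*2)*(9 + (-1 - 1*3/25)) = (4 - 2)*(9 + (-1 - 3/25)) = 2*(9 - 28/25) = 2*(197/25) = 394/25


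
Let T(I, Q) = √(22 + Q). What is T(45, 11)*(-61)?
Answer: -61*√33 ≈ -350.42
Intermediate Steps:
T(45, 11)*(-61) = √(22 + 11)*(-61) = √33*(-61) = -61*√33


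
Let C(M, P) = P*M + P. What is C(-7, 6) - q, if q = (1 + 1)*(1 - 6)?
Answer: -26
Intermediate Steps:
C(M, P) = P + M*P (C(M, P) = M*P + P = P + M*P)
q = -10 (q = 2*(-5) = -10)
C(-7, 6) - q = 6*(1 - 7) - 1*(-10) = 6*(-6) + 10 = -36 + 10 = -26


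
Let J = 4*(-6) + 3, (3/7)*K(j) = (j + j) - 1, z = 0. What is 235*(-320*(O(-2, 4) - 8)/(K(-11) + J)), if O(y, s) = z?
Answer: -56400/7 ≈ -8057.1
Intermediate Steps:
K(j) = -7/3 + 14*j/3 (K(j) = 7*((j + j) - 1)/3 = 7*(2*j - 1)/3 = 7*(-1 + 2*j)/3 = -7/3 + 14*j/3)
O(y, s) = 0
J = -21 (J = -24 + 3 = -21)
235*(-320*(O(-2, 4) - 8)/(K(-11) + J)) = 235*(-320*(0 - 8)/((-7/3 + (14/3)*(-11)) - 21)) = 235*(-320*(-8/((-7/3 - 154/3) - 21))) = 235*(-320*(-8/(-161/3 - 21))) = 235*(-320/((-224/3*(-⅛)))) = 235*(-320/28/3) = 235*(-320*3/28) = 235*(-240/7) = -56400/7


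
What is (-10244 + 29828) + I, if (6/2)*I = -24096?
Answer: 11552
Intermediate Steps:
I = -8032 (I = (⅓)*(-24096) = -8032)
(-10244 + 29828) + I = (-10244 + 29828) - 8032 = 19584 - 8032 = 11552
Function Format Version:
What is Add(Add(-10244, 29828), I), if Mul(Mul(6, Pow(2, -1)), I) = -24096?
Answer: 11552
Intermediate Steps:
I = -8032 (I = Mul(Rational(1, 3), -24096) = -8032)
Add(Add(-10244, 29828), I) = Add(Add(-10244, 29828), -8032) = Add(19584, -8032) = 11552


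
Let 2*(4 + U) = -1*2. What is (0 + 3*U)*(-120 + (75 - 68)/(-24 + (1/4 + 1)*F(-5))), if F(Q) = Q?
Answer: 218220/121 ≈ 1803.5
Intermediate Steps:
U = -5 (U = -4 + (-1*2)/2 = -4 + (½)*(-2) = -4 - 1 = -5)
(0 + 3*U)*(-120 + (75 - 68)/(-24 + (1/4 + 1)*F(-5))) = (0 + 3*(-5))*(-120 + (75 - 68)/(-24 + (1/4 + 1)*(-5))) = (0 - 15)*(-120 + 7/(-24 + (¼ + 1)*(-5))) = -15*(-120 + 7/(-24 + (5/4)*(-5))) = -15*(-120 + 7/(-24 - 25/4)) = -15*(-120 + 7/(-121/4)) = -15*(-120 + 7*(-4/121)) = -15*(-120 - 28/121) = -15*(-14548/121) = 218220/121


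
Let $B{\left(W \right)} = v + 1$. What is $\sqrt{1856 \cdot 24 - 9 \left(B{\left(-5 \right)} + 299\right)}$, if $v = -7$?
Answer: $\sqrt{41907} \approx 204.71$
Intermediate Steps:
$B{\left(W \right)} = -6$ ($B{\left(W \right)} = -7 + 1 = -6$)
$\sqrt{1856 \cdot 24 - 9 \left(B{\left(-5 \right)} + 299\right)} = \sqrt{1856 \cdot 24 - 9 \left(-6 + 299\right)} = \sqrt{44544 - 2637} = \sqrt{41907}$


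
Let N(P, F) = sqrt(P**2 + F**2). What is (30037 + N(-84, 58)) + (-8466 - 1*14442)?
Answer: 7129 + 2*sqrt(2605) ≈ 7231.1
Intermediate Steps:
N(P, F) = sqrt(F**2 + P**2)
(30037 + N(-84, 58)) + (-8466 - 1*14442) = (30037 + sqrt(58**2 + (-84)**2)) + (-8466 - 1*14442) = (30037 + sqrt(3364 + 7056)) + (-8466 - 14442) = (30037 + sqrt(10420)) - 22908 = (30037 + 2*sqrt(2605)) - 22908 = 7129 + 2*sqrt(2605)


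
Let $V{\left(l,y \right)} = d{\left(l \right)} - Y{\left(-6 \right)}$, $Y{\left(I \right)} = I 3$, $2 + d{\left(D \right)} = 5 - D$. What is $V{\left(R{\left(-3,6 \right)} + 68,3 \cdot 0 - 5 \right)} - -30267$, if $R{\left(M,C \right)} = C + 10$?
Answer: $30204$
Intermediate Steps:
$d{\left(D \right)} = 3 - D$ ($d{\left(D \right)} = -2 - \left(-5 + D\right) = 3 - D$)
$R{\left(M,C \right)} = 10 + C$
$Y{\left(I \right)} = 3 I$
$V{\left(l,y \right)} = 21 - l$ ($V{\left(l,y \right)} = \left(3 - l\right) - 3 \left(-6\right) = \left(3 - l\right) - -18 = \left(3 - l\right) + 18 = 21 - l$)
$V{\left(R{\left(-3,6 \right)} + 68,3 \cdot 0 - 5 \right)} - -30267 = \left(21 - \left(\left(10 + 6\right) + 68\right)\right) - -30267 = \left(21 - \left(16 + 68\right)\right) + 30267 = \left(21 - 84\right) + 30267 = -63 + 30267 = 30204$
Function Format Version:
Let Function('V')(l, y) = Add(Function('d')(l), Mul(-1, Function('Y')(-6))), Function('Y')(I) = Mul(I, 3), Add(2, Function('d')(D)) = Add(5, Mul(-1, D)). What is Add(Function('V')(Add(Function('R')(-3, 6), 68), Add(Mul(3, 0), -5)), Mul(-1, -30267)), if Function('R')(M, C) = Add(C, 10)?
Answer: 30204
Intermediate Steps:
Function('d')(D) = Add(3, Mul(-1, D)) (Function('d')(D) = Add(-2, Add(5, Mul(-1, D))) = Add(3, Mul(-1, D)))
Function('R')(M, C) = Add(10, C)
Function('Y')(I) = Mul(3, I)
Function('V')(l, y) = Add(21, Mul(-1, l)) (Function('V')(l, y) = Add(Add(3, Mul(-1, l)), Mul(-1, Mul(3, -6))) = Add(Add(3, Mul(-1, l)), Mul(-1, -18)) = Add(Add(3, Mul(-1, l)), 18) = Add(21, Mul(-1, l)))
Add(Function('V')(Add(Function('R')(-3, 6), 68), Add(Mul(3, 0), -5)), Mul(-1, -30267)) = Add(Add(21, Mul(-1, Add(Add(10, 6), 68))), Mul(-1, -30267)) = Add(Add(21, Mul(-1, Add(16, 68))), 30267) = Add(Add(21, Mul(-1, 84)), 30267) = Add(Add(21, -84), 30267) = Add(-63, 30267) = 30204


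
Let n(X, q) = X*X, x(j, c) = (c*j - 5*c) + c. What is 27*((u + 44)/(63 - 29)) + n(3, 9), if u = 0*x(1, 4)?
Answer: 747/17 ≈ 43.941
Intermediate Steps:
x(j, c) = -4*c + c*j (x(j, c) = (-5*c + c*j) + c = -4*c + c*j)
u = 0 (u = 0*(4*(-4 + 1)) = 0*(4*(-3)) = 0*(-12) = 0)
n(X, q) = X²
27*((u + 44)/(63 - 29)) + n(3, 9) = 27*((0 + 44)/(63 - 29)) + 3² = 27*(44/34) + 9 = 27*(44*(1/34)) + 9 = 27*(22/17) + 9 = 594/17 + 9 = 747/17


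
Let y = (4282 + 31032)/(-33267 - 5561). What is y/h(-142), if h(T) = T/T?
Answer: -17657/19414 ≈ -0.90950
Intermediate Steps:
y = -17657/19414 (y = 35314/(-38828) = 35314*(-1/38828) = -17657/19414 ≈ -0.90950)
h(T) = 1
y/h(-142) = -17657/19414/1 = -17657/19414*1 = -17657/19414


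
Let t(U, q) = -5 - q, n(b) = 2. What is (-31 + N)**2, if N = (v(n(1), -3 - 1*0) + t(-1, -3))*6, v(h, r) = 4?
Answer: 361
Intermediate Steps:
N = 12 (N = (4 + (-5 - 1*(-3)))*6 = (4 + (-5 + 3))*6 = (4 - 2)*6 = 2*6 = 12)
(-31 + N)**2 = (-31 + 12)**2 = (-19)**2 = 361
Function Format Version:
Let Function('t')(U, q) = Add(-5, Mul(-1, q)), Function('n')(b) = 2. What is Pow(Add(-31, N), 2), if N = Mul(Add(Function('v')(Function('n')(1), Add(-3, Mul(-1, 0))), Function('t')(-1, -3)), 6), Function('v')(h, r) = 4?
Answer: 361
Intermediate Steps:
N = 12 (N = Mul(Add(4, Add(-5, Mul(-1, -3))), 6) = Mul(Add(4, Add(-5, 3)), 6) = Mul(Add(4, -2), 6) = Mul(2, 6) = 12)
Pow(Add(-31, N), 2) = Pow(Add(-31, 12), 2) = Pow(-19, 2) = 361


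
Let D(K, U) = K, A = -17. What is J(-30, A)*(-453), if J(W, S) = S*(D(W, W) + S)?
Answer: -361947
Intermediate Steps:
J(W, S) = S*(S + W) (J(W, S) = S*(W + S) = S*(S + W))
J(-30, A)*(-453) = -17*(-17 - 30)*(-453) = -17*(-47)*(-453) = 799*(-453) = -361947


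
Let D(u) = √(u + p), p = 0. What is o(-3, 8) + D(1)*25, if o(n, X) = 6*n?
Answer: 7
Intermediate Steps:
D(u) = √u (D(u) = √(u + 0) = √u)
o(-3, 8) + D(1)*25 = 6*(-3) + √1*25 = -18 + 1*25 = -18 + 25 = 7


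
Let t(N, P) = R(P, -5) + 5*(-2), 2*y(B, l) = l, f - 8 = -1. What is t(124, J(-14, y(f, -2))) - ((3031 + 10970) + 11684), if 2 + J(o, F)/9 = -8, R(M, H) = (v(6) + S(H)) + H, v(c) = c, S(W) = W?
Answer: -25699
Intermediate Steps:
f = 7 (f = 8 - 1 = 7)
y(B, l) = l/2
R(M, H) = 6 + 2*H (R(M, H) = (6 + H) + H = 6 + 2*H)
J(o, F) = -90 (J(o, F) = -18 + 9*(-8) = -18 - 72 = -90)
t(N, P) = -14 (t(N, P) = (6 + 2*(-5)) + 5*(-2) = (6 - 10) - 10 = -4 - 10 = -14)
t(124, J(-14, y(f, -2))) - ((3031 + 10970) + 11684) = -14 - ((3031 + 10970) + 11684) = -14 - (14001 + 11684) = -14 - 1*25685 = -14 - 25685 = -25699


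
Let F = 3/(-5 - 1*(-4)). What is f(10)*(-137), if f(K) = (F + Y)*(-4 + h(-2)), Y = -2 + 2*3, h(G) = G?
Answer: 822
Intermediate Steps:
F = -3 (F = 3/(-5 + 4) = 3/(-1) = 3*(-1) = -3)
Y = 4 (Y = -2 + 6 = 4)
f(K) = -6 (f(K) = (-3 + 4)*(-4 - 2) = 1*(-6) = -6)
f(10)*(-137) = -6*(-137) = 822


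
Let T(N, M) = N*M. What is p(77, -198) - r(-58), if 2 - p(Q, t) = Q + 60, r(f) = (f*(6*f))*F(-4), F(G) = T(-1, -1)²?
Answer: -20319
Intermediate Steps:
T(N, M) = M*N
F(G) = 1 (F(G) = (-1*(-1))² = 1² = 1)
r(f) = 6*f² (r(f) = (f*(6*f))*1 = (6*f²)*1 = 6*f²)
p(Q, t) = -58 - Q (p(Q, t) = 2 - (Q + 60) = 2 - (60 + Q) = 2 + (-60 - Q) = -58 - Q)
p(77, -198) - r(-58) = (-58 - 1*77) - 6*(-58)² = (-58 - 77) - 6*3364 = -135 - 1*20184 = -135 - 20184 = -20319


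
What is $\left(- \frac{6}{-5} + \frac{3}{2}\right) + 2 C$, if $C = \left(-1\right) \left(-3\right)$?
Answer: $\frac{87}{10} \approx 8.7$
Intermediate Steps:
$C = 3$
$\left(- \frac{6}{-5} + \frac{3}{2}\right) + 2 C = \left(- \frac{6}{-5} + \frac{3}{2}\right) + 2 \cdot 3 = \left(\left(-6\right) \left(- \frac{1}{5}\right) + 3 \cdot \frac{1}{2}\right) + 6 = \left(\frac{6}{5} + \frac{3}{2}\right) + 6 = \frac{27}{10} + 6 = \frac{87}{10}$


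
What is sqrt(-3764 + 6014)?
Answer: 15*sqrt(10) ≈ 47.434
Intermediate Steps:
sqrt(-3764 + 6014) = sqrt(2250) = 15*sqrt(10)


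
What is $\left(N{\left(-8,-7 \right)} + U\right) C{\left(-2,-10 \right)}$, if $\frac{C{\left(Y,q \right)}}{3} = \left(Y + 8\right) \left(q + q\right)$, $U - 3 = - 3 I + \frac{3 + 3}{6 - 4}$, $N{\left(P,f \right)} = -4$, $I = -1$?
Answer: $-1800$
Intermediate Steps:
$U = 9$ ($U = 3 + \left(\left(-3\right) \left(-1\right) + \frac{3 + 3}{6 - 4}\right) = 3 + \left(3 + \frac{6}{2}\right) = 3 + \left(3 + 6 \cdot \frac{1}{2}\right) = 3 + \left(3 + 3\right) = 3 + 6 = 9$)
$C{\left(Y,q \right)} = 6 q \left(8 + Y\right)$ ($C{\left(Y,q \right)} = 3 \left(Y + 8\right) \left(q + q\right) = 3 \left(8 + Y\right) 2 q = 3 \cdot 2 q \left(8 + Y\right) = 6 q \left(8 + Y\right)$)
$\left(N{\left(-8,-7 \right)} + U\right) C{\left(-2,-10 \right)} = \left(-4 + 9\right) 6 \left(-10\right) \left(8 - 2\right) = 5 \cdot 6 \left(-10\right) 6 = 5 \left(-360\right) = -1800$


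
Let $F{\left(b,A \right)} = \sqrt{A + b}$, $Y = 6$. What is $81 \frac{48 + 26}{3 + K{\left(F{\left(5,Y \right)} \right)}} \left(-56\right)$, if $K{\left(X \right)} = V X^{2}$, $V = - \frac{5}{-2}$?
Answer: $- \frac{671328}{61} \approx -11005.0$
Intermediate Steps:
$V = \frac{5}{2}$ ($V = \left(-5\right) \left(- \frac{1}{2}\right) = \frac{5}{2} \approx 2.5$)
$K{\left(X \right)} = \frac{5 X^{2}}{2}$
$81 \frac{48 + 26}{3 + K{\left(F{\left(5,Y \right)} \right)}} \left(-56\right) = 81 \frac{48 + 26}{3 + \frac{5 \left(\sqrt{6 + 5}\right)^{2}}{2}} \left(-56\right) = 81 \frac{74}{3 + \frac{5 \left(\sqrt{11}\right)^{2}}{2}} \left(-56\right) = 81 \frac{74}{3 + \frac{5}{2} \cdot 11} \left(-56\right) = 81 \frac{74}{3 + \frac{55}{2}} \left(-56\right) = 81 \frac{74}{\frac{61}{2}} \left(-56\right) = 81 \cdot 74 \cdot \frac{2}{61} \left(-56\right) = 81 \cdot \frac{148}{61} \left(-56\right) = \frac{11988}{61} \left(-56\right) = - \frac{671328}{61}$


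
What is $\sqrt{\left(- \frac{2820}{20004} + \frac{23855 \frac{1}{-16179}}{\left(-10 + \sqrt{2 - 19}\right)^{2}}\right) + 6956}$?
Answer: $\frac{2 \sqrt{26970393} \sqrt{\frac{3892736780021 - 938011258215 i \sqrt{17}}{83 - 20 i \sqrt{17}}}}{26970393} \approx 83.402 - 5.3248 \cdot 10^{-5} i$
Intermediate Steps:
$\sqrt{\left(- \frac{2820}{20004} + \frac{23855 \frac{1}{-16179}}{\left(-10 + \sqrt{2 - 19}\right)^{2}}\right) + 6956} = \sqrt{\left(\left(-2820\right) \frac{1}{20004} + \frac{23855 \left(- \frac{1}{16179}\right)}{\left(-10 + \sqrt{-17}\right)^{2}}\right) + 6956} = \sqrt{\left(- \frac{235}{1667} - \frac{23855}{16179 \left(-10 + i \sqrt{17}\right)^{2}}\right) + 6956} = \sqrt{\frac{11595417}{1667} - \frac{23855}{16179 \left(-10 + i \sqrt{17}\right)^{2}}}$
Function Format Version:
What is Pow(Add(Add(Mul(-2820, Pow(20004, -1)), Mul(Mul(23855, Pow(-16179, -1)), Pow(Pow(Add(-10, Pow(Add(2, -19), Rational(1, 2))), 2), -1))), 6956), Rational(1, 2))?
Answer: Mul(Rational(2, 26970393), Pow(26970393, Rational(1, 2)), Pow(Mul(Pow(Add(83, Mul(-20, I, Pow(17, Rational(1, 2)))), -1), Add(3892736780021, Mul(-938011258215, I, Pow(17, Rational(1, 2))))), Rational(1, 2))) ≈ Add(83.402, Mul(-5.3248e-5, I))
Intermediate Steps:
Pow(Add(Add(Mul(-2820, Pow(20004, -1)), Mul(Mul(23855, Pow(-16179, -1)), Pow(Pow(Add(-10, Pow(Add(2, -19), Rational(1, 2))), 2), -1))), 6956), Rational(1, 2)) = Pow(Add(Add(Mul(-2820, Rational(1, 20004)), Mul(Mul(23855, Rational(-1, 16179)), Pow(Pow(Add(-10, Pow(-17, Rational(1, 2))), 2), -1))), 6956), Rational(1, 2)) = Pow(Add(Add(Rational(-235, 1667), Mul(Rational(-23855, 16179), Pow(Pow(Add(-10, Mul(I, Pow(17, Rational(1, 2)))), 2), -1))), 6956), Rational(1, 2)) = Pow(Add(Add(Rational(-235, 1667), Mul(Rational(-23855, 16179), Pow(Add(-10, Mul(I, Pow(17, Rational(1, 2)))), -2))), 6956), Rational(1, 2)) = Pow(Add(Rational(11595417, 1667), Mul(Rational(-23855, 16179), Pow(Add(-10, Mul(I, Pow(17, Rational(1, 2)))), -2))), Rational(1, 2))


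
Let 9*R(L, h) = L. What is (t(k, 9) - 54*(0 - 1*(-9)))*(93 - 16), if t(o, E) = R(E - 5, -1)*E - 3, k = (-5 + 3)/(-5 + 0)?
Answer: -37345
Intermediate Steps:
R(L, h) = L/9
k = ⅖ (k = -2/(-5) = -2*(-⅕) = ⅖ ≈ 0.40000)
t(o, E) = -3 + E*(-5/9 + E/9) (t(o, E) = ((E - 5)/9)*E - 3 = ((-5 + E)/9)*E - 3 = (-5/9 + E/9)*E - 3 = E*(-5/9 + E/9) - 3 = -3 + E*(-5/9 + E/9))
(t(k, 9) - 54*(0 - 1*(-9)))*(93 - 16) = ((-3 + (⅑)*9*(-5 + 9)) - 54*(0 - 1*(-9)))*(93 - 16) = ((-3 + (⅑)*9*4) - 54*(0 + 9))*77 = ((-3 + 4) - 54*9)*77 = (1 - 486)*77 = -485*77 = -37345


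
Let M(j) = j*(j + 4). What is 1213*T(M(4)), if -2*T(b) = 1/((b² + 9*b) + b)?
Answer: -1213/2688 ≈ -0.45126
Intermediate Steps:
M(j) = j*(4 + j)
T(b) = -1/(2*(b² + 10*b)) (T(b) = -1/(2*((b² + 9*b) + b)) = -1/(2*(b² + 10*b)))
1213*T(M(4)) = 1213*(-1/(2*(4*(4 + 4))*(10 + 4*(4 + 4)))) = 1213*(-1/(2*(4*8)*(10 + 4*8))) = 1213*(-½/(32*(10 + 32))) = 1213*(-½*1/32/42) = 1213*(-½*1/32*1/42) = 1213*(-1/2688) = -1213/2688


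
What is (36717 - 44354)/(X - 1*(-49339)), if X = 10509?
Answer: -7637/59848 ≈ -0.12761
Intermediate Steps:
(36717 - 44354)/(X - 1*(-49339)) = (36717 - 44354)/(10509 - 1*(-49339)) = -7637/(10509 + 49339) = -7637/59848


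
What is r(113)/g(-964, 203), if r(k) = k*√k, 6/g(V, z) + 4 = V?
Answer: -54692*√113/3 ≈ -1.9379e+5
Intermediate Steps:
g(V, z) = 6/(-4 + V)
r(k) = k^(3/2)
r(113)/g(-964, 203) = 113^(3/2)/((6/(-4 - 964))) = (113*√113)/((6/(-968))) = (113*√113)/((6*(-1/968))) = (113*√113)/(-3/484) = (113*√113)*(-484/3) = -54692*√113/3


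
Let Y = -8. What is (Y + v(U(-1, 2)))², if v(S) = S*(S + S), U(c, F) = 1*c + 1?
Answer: 64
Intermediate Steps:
U(c, F) = 1 + c (U(c, F) = c + 1 = 1 + c)
v(S) = 2*S² (v(S) = S*(2*S) = 2*S²)
(Y + v(U(-1, 2)))² = (-8 + 2*(1 - 1)²)² = (-8 + 2*0²)² = (-8 + 2*0)² = (-8 + 0)² = (-8)² = 64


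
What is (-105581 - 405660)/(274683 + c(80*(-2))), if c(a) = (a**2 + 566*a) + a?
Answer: -511241/209563 ≈ -2.4396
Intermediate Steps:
c(a) = a**2 + 567*a
(-105581 - 405660)/(274683 + c(80*(-2))) = (-105581 - 405660)/(274683 + (80*(-2))*(567 + 80*(-2))) = -511241/(274683 - 160*(567 - 160)) = -511241/(274683 - 160*407) = -511241/(274683 - 65120) = -511241/209563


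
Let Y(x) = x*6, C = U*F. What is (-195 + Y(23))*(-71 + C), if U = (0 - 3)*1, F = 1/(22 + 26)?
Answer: 64809/16 ≈ 4050.6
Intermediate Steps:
F = 1/48 ≈ 0.020833
U = -3 (U = -3*1 = -3)
C = -1/16 (C = -3*1/48 = -1/16 ≈ -0.062500)
Y(x) = 6*x
(-195 + Y(23))*(-71 + C) = (-195 + 6*23)*(-71 - 1/16) = (-195 + 138)*(-1137/16) = -57*(-1137/16) = 64809/16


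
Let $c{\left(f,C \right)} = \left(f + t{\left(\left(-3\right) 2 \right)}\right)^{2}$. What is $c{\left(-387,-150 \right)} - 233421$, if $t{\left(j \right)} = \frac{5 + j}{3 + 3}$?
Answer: $- \frac{3006827}{36} \approx -83523.0$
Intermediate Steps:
$t{\left(j \right)} = \frac{5}{6} + \frac{j}{6}$ ($t{\left(j \right)} = \frac{5 + j}{6} = \left(5 + j\right) \frac{1}{6} = \frac{5}{6} + \frac{j}{6}$)
$c{\left(f,C \right)} = \left(- \frac{1}{6} + f\right)^{2}$ ($c{\left(f,C \right)} = \left(f + \left(\frac{5}{6} + \frac{\left(-3\right) 2}{6}\right)\right)^{2} = \left(f + \left(\frac{5}{6} + \frac{1}{6} \left(-6\right)\right)\right)^{2} = \left(f + \left(\frac{5}{6} - 1\right)\right)^{2} = \left(f - \frac{1}{6}\right)^{2} = \left(- \frac{1}{6} + f\right)^{2}$)
$c{\left(-387,-150 \right)} - 233421 = \frac{\left(-1 + 6 \left(-387\right)\right)^{2}}{36} - 233421 = \frac{\left(-1 - 2322\right)^{2}}{36} - 233421 = \frac{\left(-2323\right)^{2}}{36} - 233421 = \frac{1}{36} \cdot 5396329 - 233421 = \frac{5396329}{36} - 233421 = - \frac{3006827}{36}$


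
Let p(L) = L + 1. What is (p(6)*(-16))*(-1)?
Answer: 112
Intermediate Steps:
p(L) = 1 + L
(p(6)*(-16))*(-1) = ((1 + 6)*(-16))*(-1) = (7*(-16))*(-1) = -112*(-1) = 112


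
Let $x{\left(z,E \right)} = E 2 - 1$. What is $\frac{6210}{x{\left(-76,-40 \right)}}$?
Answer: $- \frac{230}{3} \approx -76.667$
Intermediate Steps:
$x{\left(z,E \right)} = -1 + 2 E$ ($x{\left(z,E \right)} = 2 E - 1 = -1 + 2 E$)
$\frac{6210}{x{\left(-76,-40 \right)}} = \frac{6210}{-1 + 2 \left(-40\right)} = \frac{6210}{-1 - 80} = \frac{6210}{-81} = 6210 \left(- \frac{1}{81}\right) = - \frac{230}{3}$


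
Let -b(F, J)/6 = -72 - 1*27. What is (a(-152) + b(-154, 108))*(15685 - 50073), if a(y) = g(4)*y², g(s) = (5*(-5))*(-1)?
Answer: -19882935272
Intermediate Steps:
b(F, J) = 594 (b(F, J) = -6*(-72 - 1*27) = -6*(-72 - 27) = -6*(-99) = 594)
g(s) = 25 (g(s) = -25*(-1) = 25)
a(y) = 25*y²
(a(-152) + b(-154, 108))*(15685 - 50073) = (25*(-152)² + 594)*(15685 - 50073) = (25*23104 + 594)*(-34388) = (577600 + 594)*(-34388) = 578194*(-34388) = -19882935272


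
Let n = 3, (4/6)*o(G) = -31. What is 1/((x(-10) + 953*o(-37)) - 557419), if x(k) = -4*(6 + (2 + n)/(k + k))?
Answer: -2/1203513 ≈ -1.6618e-6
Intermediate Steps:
o(G) = -93/2 (o(G) = (3/2)*(-31) = -93/2)
x(k) = -24 - 10/k (x(k) = -4*(6 + (2 + 3)/(k + k)) = -4*(6 + 5/((2*k))) = -4*(6 + 5*(1/(2*k))) = -4*(6 + 5/(2*k)) = -24 - 10/k)
1/((x(-10) + 953*o(-37)) - 557419) = 1/(((-24 - 10/(-10)) + 953*(-93/2)) - 557419) = 1/(((-24 - 10*(-⅒)) - 88629/2) - 557419) = 1/(((-24 + 1) - 88629/2) - 557419) = 1/((-23 - 88629/2) - 557419) = 1/(-88675/2 - 557419) = 1/(-1203513/2) = -2/1203513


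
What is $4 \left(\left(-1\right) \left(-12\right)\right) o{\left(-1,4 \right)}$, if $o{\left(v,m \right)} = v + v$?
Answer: $-96$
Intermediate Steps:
$o{\left(v,m \right)} = 2 v$
$4 \left(\left(-1\right) \left(-12\right)\right) o{\left(-1,4 \right)} = 4 \left(\left(-1\right) \left(-12\right)\right) 2 \left(-1\right) = 4 \cdot 12 \left(-2\right) = 48 \left(-2\right) = -96$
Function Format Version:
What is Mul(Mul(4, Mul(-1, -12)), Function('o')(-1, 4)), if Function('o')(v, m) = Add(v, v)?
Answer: -96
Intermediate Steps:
Function('o')(v, m) = Mul(2, v)
Mul(Mul(4, Mul(-1, -12)), Function('o')(-1, 4)) = Mul(Mul(4, Mul(-1, -12)), Mul(2, -1)) = Mul(Mul(4, 12), -2) = Mul(48, -2) = -96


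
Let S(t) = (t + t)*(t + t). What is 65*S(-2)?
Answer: 1040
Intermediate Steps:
S(t) = 4*t² (S(t) = (2*t)*(2*t) = 4*t²)
65*S(-2) = 65*(4*(-2)²) = 65*(4*4) = 65*16 = 1040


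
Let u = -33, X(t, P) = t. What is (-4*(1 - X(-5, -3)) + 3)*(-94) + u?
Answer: 1941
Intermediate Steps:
(-4*(1 - X(-5, -3)) + 3)*(-94) + u = (-4*(1 - 1*(-5)) + 3)*(-94) - 33 = (-4*(1 + 5) + 3)*(-94) - 33 = (-4*6 + 3)*(-94) - 33 = (-24 + 3)*(-94) - 33 = -21*(-94) - 33 = 1974 - 33 = 1941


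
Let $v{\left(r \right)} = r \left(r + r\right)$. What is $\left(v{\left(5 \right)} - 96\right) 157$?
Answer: $-7222$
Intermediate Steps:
$v{\left(r \right)} = 2 r^{2}$ ($v{\left(r \right)} = r 2 r = 2 r^{2}$)
$\left(v{\left(5 \right)} - 96\right) 157 = \left(2 \cdot 5^{2} - 96\right) 157 = \left(2 \cdot 25 - 96\right) 157 = \left(50 - 96\right) 157 = \left(-46\right) 157 = -7222$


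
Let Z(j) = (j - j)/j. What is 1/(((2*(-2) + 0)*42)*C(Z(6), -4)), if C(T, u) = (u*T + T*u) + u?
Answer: 1/672 ≈ 0.0014881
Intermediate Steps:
Z(j) = 0 (Z(j) = 0/j = 0)
C(T, u) = u + 2*T*u (C(T, u) = (T*u + T*u) + u = 2*T*u + u = u + 2*T*u)
1/(((2*(-2) + 0)*42)*C(Z(6), -4)) = 1/(((2*(-2) + 0)*42)*(-4*(1 + 2*0))) = 1/(((-4 + 0)*42)*(-4*(1 + 0))) = 1/((-4*42)*(-4*1)) = 1/(-168*(-4)) = 1/672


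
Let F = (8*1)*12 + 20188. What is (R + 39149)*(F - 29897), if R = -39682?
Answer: 5123729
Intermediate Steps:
F = 20284 (F = 8*12 + 20188 = 96 + 20188 = 20284)
(R + 39149)*(F - 29897) = (-39682 + 39149)*(20284 - 29897) = -533*(-9613) = 5123729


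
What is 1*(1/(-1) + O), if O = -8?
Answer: -9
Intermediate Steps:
1*(1/(-1) + O) = 1*(1/(-1) - 8) = 1*(1*(-1) - 8) = 1*(-1 - 8) = 1*(-9) = -9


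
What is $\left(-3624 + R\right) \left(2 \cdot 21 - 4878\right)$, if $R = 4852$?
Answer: $-5938608$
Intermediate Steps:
$\left(-3624 + R\right) \left(2 \cdot 21 - 4878\right) = \left(-3624 + 4852\right) \left(2 \cdot 21 - 4878\right) = 1228 \left(42 - 4878\right) = 1228 \left(-4836\right) = -5938608$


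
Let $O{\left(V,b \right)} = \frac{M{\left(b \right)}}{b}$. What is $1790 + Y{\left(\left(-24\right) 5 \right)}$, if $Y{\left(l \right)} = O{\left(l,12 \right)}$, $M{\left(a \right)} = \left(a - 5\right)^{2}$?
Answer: $\frac{21529}{12} \approx 1794.1$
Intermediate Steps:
$M{\left(a \right)} = \left(-5 + a\right)^{2}$
$O{\left(V,b \right)} = \frac{\left(-5 + b\right)^{2}}{b}$
$Y{\left(l \right)} = \frac{49}{12}$ ($Y{\left(l \right)} = \frac{\left(-5 + 12\right)^{2}}{12} = \frac{7^{2}}{12} = \frac{1}{12} \cdot 49 = \frac{49}{12}$)
$1790 + Y{\left(\left(-24\right) 5 \right)} = 1790 + \frac{49}{12} = \frac{21529}{12}$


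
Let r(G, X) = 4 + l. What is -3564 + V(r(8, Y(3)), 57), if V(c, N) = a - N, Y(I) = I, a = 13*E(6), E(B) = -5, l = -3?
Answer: -3686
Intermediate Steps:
a = -65 (a = 13*(-5) = -65)
r(G, X) = 1 (r(G, X) = 4 - 3 = 1)
V(c, N) = -65 - N
-3564 + V(r(8, Y(3)), 57) = -3564 + (-65 - 1*57) = -3564 + (-65 - 57) = -3564 - 122 = -3686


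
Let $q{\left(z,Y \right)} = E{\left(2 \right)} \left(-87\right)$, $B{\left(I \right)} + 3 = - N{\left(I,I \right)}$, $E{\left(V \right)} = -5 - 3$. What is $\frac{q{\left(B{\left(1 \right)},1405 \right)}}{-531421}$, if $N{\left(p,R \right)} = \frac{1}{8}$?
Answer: $- \frac{696}{531421} \approx -0.0013097$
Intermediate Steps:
$N{\left(p,R \right)} = \frac{1}{8}$
$E{\left(V \right)} = -8$ ($E{\left(V \right)} = -5 - 3 = -8$)
$B{\left(I \right)} = - \frac{25}{8}$ ($B{\left(I \right)} = -3 - \frac{1}{8} = - \frac{25}{8}$)
$q{\left(z,Y \right)} = 696$ ($q{\left(z,Y \right)} = \left(-8\right) \left(-87\right) = 696$)
$\frac{q{\left(B{\left(1 \right)},1405 \right)}}{-531421} = \frac{696}{-531421} = 696 \left(- \frac{1}{531421}\right) = - \frac{696}{531421}$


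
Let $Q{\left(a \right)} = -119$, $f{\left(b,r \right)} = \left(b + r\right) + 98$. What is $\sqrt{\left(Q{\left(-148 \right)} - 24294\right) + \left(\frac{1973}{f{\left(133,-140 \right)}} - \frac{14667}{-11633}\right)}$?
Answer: $\frac{3 i \sqrt{3036942450371011}}{1058603} \approx 156.17 i$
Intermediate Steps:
$f{\left(b,r \right)} = 98 + b + r$
$\sqrt{\left(Q{\left(-148 \right)} - 24294\right) + \left(\frac{1973}{f{\left(133,-140 \right)}} - \frac{14667}{-11633}\right)} = \sqrt{\left(-119 - 24294\right) - \left(- \frac{14667}{11633} - \frac{1973}{98 + 133 - 140}\right)} = \sqrt{-24413 - \left(- \frac{14667}{11633} - \frac{1973}{91}\right)} = \sqrt{-24413 + \left(1973 \cdot \frac{1}{91} + \frac{14667}{11633}\right)} = \sqrt{-24413 + \left(\frac{1973}{91} + \frac{14667}{11633}\right)} = \sqrt{-24413 + \frac{24286606}{1058603}} = \sqrt{- \frac{25819388433}{1058603}} = \frac{3 i \sqrt{3036942450371011}}{1058603}$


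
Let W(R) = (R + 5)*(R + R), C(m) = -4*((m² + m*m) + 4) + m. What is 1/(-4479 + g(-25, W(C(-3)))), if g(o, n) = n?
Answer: 1/11173 ≈ 8.9501e-5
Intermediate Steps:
C(m) = -16 + m - 8*m² (C(m) = -4*((m² + m²) + 4) + m = -4*(2*m² + 4) + m = -4*(4 + 2*m²) + m = (-16 - 8*m²) + m = -16 + m - 8*m²)
W(R) = 2*R*(5 + R) (W(R) = (5 + R)*(2*R) = 2*R*(5 + R))
1/(-4479 + g(-25, W(C(-3)))) = 1/(-4479 + 2*(-16 - 3 - 8*(-3)²)*(5 + (-16 - 3 - 8*(-3)²))) = 1/(-4479 + 2*(-16 - 3 - 8*9)*(5 + (-16 - 3 - 8*9))) = 1/(-4479 + 2*(-16 - 3 - 72)*(5 + (-16 - 3 - 72))) = 1/(-4479 + 2*(-91)*(5 - 91)) = 1/(-4479 + 2*(-91)*(-86)) = 1/(-4479 + 15652) = 1/11173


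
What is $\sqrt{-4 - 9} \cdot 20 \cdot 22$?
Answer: $440 i \sqrt{13} \approx 1586.4 i$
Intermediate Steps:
$\sqrt{-4 - 9} \cdot 20 \cdot 22 = \sqrt{-13} \cdot 20 \cdot 22 = i \sqrt{13} \cdot 20 \cdot 22 = 20 i \sqrt{13} \cdot 22 = 440 i \sqrt{13}$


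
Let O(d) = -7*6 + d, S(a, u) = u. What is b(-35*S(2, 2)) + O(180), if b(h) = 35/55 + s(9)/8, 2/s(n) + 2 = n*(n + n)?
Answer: 976011/7040 ≈ 138.64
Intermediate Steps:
s(n) = 2/(-2 + 2*n**2) (s(n) = 2/(-2 + n*(n + n)) = 2/(-2 + n*(2*n)) = 2/(-2 + 2*n**2))
O(d) = -42 + d
b(h) = 4491/7040 (b(h) = 35/55 + 1/(-1 + 9**2*8) = 35*(1/55) + (1/8)/(-1 + 81) = 7/11 + (1/8)/80 = 7/11 + (1/80)*(1/8) = 7/11 + 1/640 = 4491/7040)
b(-35*S(2, 2)) + O(180) = 4491/7040 + (-42 + 180) = 4491/7040 + 138 = 976011/7040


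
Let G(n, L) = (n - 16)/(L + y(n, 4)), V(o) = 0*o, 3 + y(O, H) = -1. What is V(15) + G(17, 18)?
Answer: 1/14 ≈ 0.071429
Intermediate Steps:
y(O, H) = -4 (y(O, H) = -3 - 1 = -4)
V(o) = 0
G(n, L) = (-16 + n)/(-4 + L) (G(n, L) = (n - 16)/(L - 4) = (-16 + n)/(-4 + L))
V(15) + G(17, 18) = 0 + (-16 + 17)/(-4 + 18) = 0 + 1/14 = 1/14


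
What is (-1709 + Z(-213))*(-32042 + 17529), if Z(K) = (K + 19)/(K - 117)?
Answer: 4091040544/165 ≈ 2.4794e+7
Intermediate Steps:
Z(K) = (19 + K)/(-117 + K)
(-1709 + Z(-213))*(-32042 + 17529) = (-1709 + (19 - 213)/(-117 - 213))*(-32042 + 17529) = (-1709 - 194/(-330))*(-14513) = (-1709 - 1/330*(-194))*(-14513) = (-1709 + 97/165)*(-14513) = -281888/165*(-14513) = 4091040544/165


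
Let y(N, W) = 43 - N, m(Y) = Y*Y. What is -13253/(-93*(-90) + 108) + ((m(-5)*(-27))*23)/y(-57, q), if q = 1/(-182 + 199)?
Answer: -2658925/16956 ≈ -156.81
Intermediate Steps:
m(Y) = Y²
q = 1/17 ≈ 0.058824
-13253/(-93*(-90) + 108) + ((m(-5)*(-27))*23)/y(-57, q) = -13253/(-93*(-90) + 108) + (((-5)²*(-27))*23)/(43 - 1*(-57)) = -13253/(8370 + 108) + ((25*(-27))*23)/(43 + 57) = -13253/8478 - 675*23/100 = -13253*1/8478 - 15525*1/100 = -13253/8478 - 621/4 = -2658925/16956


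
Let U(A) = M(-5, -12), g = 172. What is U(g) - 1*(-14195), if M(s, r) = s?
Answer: 14190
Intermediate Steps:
U(A) = -5
U(g) - 1*(-14195) = -5 - 1*(-14195) = -5 + 14195 = 14190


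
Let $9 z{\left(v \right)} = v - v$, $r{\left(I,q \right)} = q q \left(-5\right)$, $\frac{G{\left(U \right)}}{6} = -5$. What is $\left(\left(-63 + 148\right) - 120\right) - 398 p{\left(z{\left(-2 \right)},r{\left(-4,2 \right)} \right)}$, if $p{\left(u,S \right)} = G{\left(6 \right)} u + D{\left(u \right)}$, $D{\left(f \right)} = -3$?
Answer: $1159$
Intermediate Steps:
$G{\left(U \right)} = -30$ ($G{\left(U \right)} = 6 \left(-5\right) = -30$)
$r{\left(I,q \right)} = - 5 q^{2}$ ($r{\left(I,q \right)} = q^{2} \left(-5\right) = - 5 q^{2}$)
$z{\left(v \right)} = 0$ ($z{\left(v \right)} = \frac{v - v}{9} = \frac{1}{9} \cdot 0 = 0$)
$p{\left(u,S \right)} = -3 - 30 u$ ($p{\left(u,S \right)} = - 30 u - 3 = -3 - 30 u$)
$\left(\left(-63 + 148\right) - 120\right) - 398 p{\left(z{\left(-2 \right)},r{\left(-4,2 \right)} \right)} = \left(\left(-63 + 148\right) - 120\right) - 398 \left(-3 - 0\right) = \left(85 - 120\right) - 398 \left(-3 + 0\right) = -35 - -1194 = -35 + 1194 = 1159$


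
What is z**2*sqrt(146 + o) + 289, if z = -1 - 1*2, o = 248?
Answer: 289 + 9*sqrt(394) ≈ 467.65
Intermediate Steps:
z = -3 (z = -1 - 2 = -3)
z**2*sqrt(146 + o) + 289 = (-3)**2*sqrt(146 + 248) + 289 = 9*sqrt(394) + 289 = 289 + 9*sqrt(394)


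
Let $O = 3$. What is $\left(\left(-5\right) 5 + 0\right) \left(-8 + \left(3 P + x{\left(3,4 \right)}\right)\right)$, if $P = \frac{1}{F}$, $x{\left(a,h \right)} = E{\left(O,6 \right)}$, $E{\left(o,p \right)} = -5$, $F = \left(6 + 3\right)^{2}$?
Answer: $\frac{8750}{27} \approx 324.07$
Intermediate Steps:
$F = 81$ ($F = 9^{2} = 81$)
$x{\left(a,h \right)} = -5$
$P = \frac{1}{81} \approx 0.012346$
$\left(\left(-5\right) 5 + 0\right) \left(-8 + \left(3 P + x{\left(3,4 \right)}\right)\right) = \left(\left(-5\right) 5 + 0\right) \left(-8 + \left(3 \cdot \frac{1}{81} - 5\right)\right) = \left(-25 + 0\right) \left(-8 + \left(\frac{1}{27} - 5\right)\right) = - 25 \left(-8 - \frac{134}{27}\right) = \left(-25\right) \left(- \frac{350}{27}\right) = \frac{8750}{27}$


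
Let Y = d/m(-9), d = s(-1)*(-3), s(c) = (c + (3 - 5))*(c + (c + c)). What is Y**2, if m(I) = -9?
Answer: 9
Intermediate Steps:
s(c) = 3*c*(-2 + c) (s(c) = (c - 2)*(c + 2*c) = (-2 + c)*(3*c) = 3*c*(-2 + c))
d = -27 (d = (3*(-1)*(-2 - 1))*(-3) = (3*(-1)*(-3))*(-3) = 9*(-3) = -27)
Y = 3 (Y = -27/(-9) = -27*(-1/9) = 3)
Y**2 = 3**2 = 9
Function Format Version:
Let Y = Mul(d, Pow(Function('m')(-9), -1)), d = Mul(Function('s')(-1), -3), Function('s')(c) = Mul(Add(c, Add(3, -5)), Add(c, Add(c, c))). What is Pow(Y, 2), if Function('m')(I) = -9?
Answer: 9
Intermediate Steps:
Function('s')(c) = Mul(3, c, Add(-2, c)) (Function('s')(c) = Mul(Add(c, -2), Add(c, Mul(2, c))) = Mul(Add(-2, c), Mul(3, c)) = Mul(3, c, Add(-2, c)))
d = -27 (d = Mul(Mul(3, -1, Add(-2, -1)), -3) = Mul(Mul(3, -1, -3), -3) = Mul(9, -3) = -27)
Y = 3 (Y = Mul(-27, Pow(-9, -1)) = Mul(-27, Rational(-1, 9)) = 3)
Pow(Y, 2) = Pow(3, 2) = 9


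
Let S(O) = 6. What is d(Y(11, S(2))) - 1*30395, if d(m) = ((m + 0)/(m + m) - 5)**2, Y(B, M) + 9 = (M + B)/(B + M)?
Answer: -121499/4 ≈ -30375.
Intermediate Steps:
Y(B, M) = -8 (Y(B, M) = -9 + (M + B)/(B + M) = -9 + (B + M)/(B + M) = -9 + 1 = -8)
d(m) = 81/4 (d(m) = (m/((2*m)) - 5)**2 = (m*(1/(2*m)) - 5)**2 = (1/2 - 5)**2 = (-9/2)**2 = 81/4)
d(Y(11, S(2))) - 1*30395 = 81/4 - 1*30395 = 81/4 - 30395 = -121499/4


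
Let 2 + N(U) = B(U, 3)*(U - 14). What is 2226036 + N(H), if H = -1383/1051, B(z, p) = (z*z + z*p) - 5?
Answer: 2584410538756889/1160935651 ≈ 2.2261e+6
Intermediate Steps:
B(z, p) = -5 + z² + p*z (B(z, p) = (z² + p*z) - 5 = -5 + z² + p*z)
H = -1383/1051 (H = -1383*1/1051 = -1383/1051 ≈ -1.3159)
N(U) = -2 + (-14 + U)*(-5 + U² + 3*U) (N(U) = -2 + (-5 + U² + 3*U)*(U - 14) = -2 + (-5 + U² + 3*U)*(-14 + U) = -2 + (-14 + U)*(-5 + U² + 3*U))
2226036 + N(H) = 2226036 + (68 + (-1383/1051)³ - 47*(-1383/1051) - 11*(-1383/1051)²) = 2226036 + (68 - 2645248887/1160935651 + 65001/1051 - 11*1912689/1104601) = 2226036 + (68 - 2645248887/1160935651 + 65001/1051 - 21039579/1104601) = 2226036 + 125985947453/1160935651 = 2584410538756889/1160935651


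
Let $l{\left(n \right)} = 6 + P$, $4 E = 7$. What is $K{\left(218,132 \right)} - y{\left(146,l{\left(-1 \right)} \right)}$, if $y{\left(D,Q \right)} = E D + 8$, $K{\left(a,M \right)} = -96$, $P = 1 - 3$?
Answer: $- \frac{719}{2} \approx -359.5$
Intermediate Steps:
$P = -2$
$E = \frac{7}{4}$ ($E = \frac{1}{4} \cdot 7 = \frac{7}{4} \approx 1.75$)
$l{\left(n \right)} = 4$ ($l{\left(n \right)} = 6 - 2 = 4$)
$y{\left(D,Q \right)} = 8 + \frac{7 D}{4}$ ($y{\left(D,Q \right)} = \frac{7 D}{4} + 8 = 8 + \frac{7 D}{4}$)
$K{\left(218,132 \right)} - y{\left(146,l{\left(-1 \right)} \right)} = -96 - \left(8 + \frac{7}{4} \cdot 146\right) = -96 - \left(8 + \frac{511}{2}\right) = -96 - \frac{527}{2} = - \frac{719}{2}$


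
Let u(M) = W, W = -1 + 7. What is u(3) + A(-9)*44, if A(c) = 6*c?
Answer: -2370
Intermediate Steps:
W = 6
u(M) = 6
u(3) + A(-9)*44 = 6 + (6*(-9))*44 = 6 - 54*44 = 6 - 2376 = -2370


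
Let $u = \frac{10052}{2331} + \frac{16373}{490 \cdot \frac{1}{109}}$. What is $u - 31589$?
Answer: $- \frac{651340387}{23310} \approx -27943.0$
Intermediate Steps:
$u = \frac{84999203}{23310}$ ($u = 10052 \cdot \frac{1}{2331} + \frac{16373}{490 \cdot \frac{1}{109}} = \frac{1436}{333} + \frac{16373}{\frac{490}{109}} = \frac{1436}{333} + 16373 \cdot \frac{109}{490} = \frac{1436}{333} + \frac{254951}{70} = \frac{84999203}{23310} \approx 3646.5$)
$u - 31589 = \frac{84999203}{23310} - 31589 = - \frac{651340387}{23310}$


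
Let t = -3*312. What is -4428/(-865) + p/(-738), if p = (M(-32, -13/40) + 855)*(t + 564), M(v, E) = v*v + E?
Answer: 135063979/141860 ≈ 952.09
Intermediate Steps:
M(v, E) = E + v² (M(v, E) = v² + E = E + v²)
t = -936
p = -6988671/10 (p = ((-13/40 + (-32)²) + 855)*(-936 + 564) = ((-13*1/40 + 1024) + 855)*(-372) = ((-13/40 + 1024) + 855)*(-372) = (40947/40 + 855)*(-372) = (75147/40)*(-372) = -6988671/10 ≈ -6.9887e+5)
-4428/(-865) + p/(-738) = -4428/(-865) - 6988671/10/(-738) = -4428*(-1/865) - 6988671/10*(-1/738) = 4428/865 + 776519/820 = 135063979/141860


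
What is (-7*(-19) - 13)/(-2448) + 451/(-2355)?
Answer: -19259/80070 ≈ -0.24053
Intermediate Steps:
(-7*(-19) - 13)/(-2448) + 451/(-2355) = (133 - 13)*(-1/2448) + 451*(-1/2355) = 120*(-1/2448) - 451/2355 = -5/102 - 451/2355 = -19259/80070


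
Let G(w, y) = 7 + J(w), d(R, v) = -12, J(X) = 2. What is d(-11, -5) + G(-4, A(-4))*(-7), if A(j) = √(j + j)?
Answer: -75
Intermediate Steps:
A(j) = √2*√j (A(j) = √(2*j) = √2*√j)
G(w, y) = 9 (G(w, y) = 7 + 2 = 9)
d(-11, -5) + G(-4, A(-4))*(-7) = -12 + 9*(-7) = -12 - 63 = -75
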